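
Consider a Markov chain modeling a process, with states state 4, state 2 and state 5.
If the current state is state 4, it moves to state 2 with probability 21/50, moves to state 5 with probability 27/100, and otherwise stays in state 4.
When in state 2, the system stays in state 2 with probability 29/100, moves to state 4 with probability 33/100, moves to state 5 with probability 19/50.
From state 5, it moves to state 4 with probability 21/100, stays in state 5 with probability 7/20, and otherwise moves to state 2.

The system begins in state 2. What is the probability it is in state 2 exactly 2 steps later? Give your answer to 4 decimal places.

Sum over the intermediate state after 1 step:
P = P(state 2→state 4)·P(state 4→state 2) + P(state 2→state 2)·P(state 2→state 2) + P(state 2→state 5)·P(state 5→state 2)
  = 0.33×0.42 + 0.29×0.29 + 0.38×0.44
  = 0.1386 + 0.0841 + 0.1672 = 0.3899

0.3899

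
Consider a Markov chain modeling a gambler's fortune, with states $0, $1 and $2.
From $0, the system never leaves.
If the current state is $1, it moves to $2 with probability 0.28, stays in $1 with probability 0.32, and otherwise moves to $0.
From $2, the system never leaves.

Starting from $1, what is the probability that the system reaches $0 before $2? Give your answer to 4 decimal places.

0.5882

Let h(s) be the probability of absorption at $0 starting from transient state s. Then h($0) = 1 and h($2) = 0. By first-step analysis:
h($1) = 0.4·1 + 0.32·h($1) + 0.28·0
Solving: h($1) = 0.5882.
Starting from $1, the probability is 0.5882.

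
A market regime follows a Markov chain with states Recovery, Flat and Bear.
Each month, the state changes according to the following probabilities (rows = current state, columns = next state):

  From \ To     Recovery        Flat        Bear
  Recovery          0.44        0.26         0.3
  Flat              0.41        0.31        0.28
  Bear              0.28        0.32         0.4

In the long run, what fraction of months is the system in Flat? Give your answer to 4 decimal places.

Let the stationary distribution be π with π = πP and π_1 + π_2 + π_3 = 1.
π_1 = 0.44·π_1 + 0.41·π_2 + 0.28·π_3
π_2 = 0.26·π_1 + 0.31·π_2 + 0.32·π_3
Solving with the normalization constraint gives π = (0.3789, 0.2943, 0.3268).
So the stationary probability of Flat is 0.2943.

0.2943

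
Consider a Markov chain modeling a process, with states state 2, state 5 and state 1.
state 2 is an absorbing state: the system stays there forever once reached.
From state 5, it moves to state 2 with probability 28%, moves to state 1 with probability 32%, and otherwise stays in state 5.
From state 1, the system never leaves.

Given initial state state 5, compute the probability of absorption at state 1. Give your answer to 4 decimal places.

0.5333

Let h(s) be the probability of absorption at state 1 starting from transient state s. Then h(state 1) = 1 and h(state 2) = 0. By first-step analysis:
h(state 5) = 0.28·0 + 0.4·h(state 5) + 0.32·1
Solving: h(state 5) = 0.5333.
Starting from state 5, the probability is 0.5333.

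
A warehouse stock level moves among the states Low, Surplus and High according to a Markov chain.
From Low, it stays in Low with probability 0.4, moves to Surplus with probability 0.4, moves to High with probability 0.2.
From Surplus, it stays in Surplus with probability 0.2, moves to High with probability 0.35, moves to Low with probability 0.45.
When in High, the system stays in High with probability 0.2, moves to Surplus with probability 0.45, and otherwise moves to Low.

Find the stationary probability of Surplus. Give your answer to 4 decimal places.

Let the stationary distribution be π with π = πP and π_1 + π_2 + π_3 = 1.
π_1 = 0.4·π_1 + 0.45·π_2 + 0.35·π_3
π_2 = 0.4·π_1 + 0.2·π_2 + 0.45·π_3
Solving with the normalization constraint gives π = (0.4046, 0.3438, 0.2516).
So the stationary probability of Surplus is 0.3438.

0.3438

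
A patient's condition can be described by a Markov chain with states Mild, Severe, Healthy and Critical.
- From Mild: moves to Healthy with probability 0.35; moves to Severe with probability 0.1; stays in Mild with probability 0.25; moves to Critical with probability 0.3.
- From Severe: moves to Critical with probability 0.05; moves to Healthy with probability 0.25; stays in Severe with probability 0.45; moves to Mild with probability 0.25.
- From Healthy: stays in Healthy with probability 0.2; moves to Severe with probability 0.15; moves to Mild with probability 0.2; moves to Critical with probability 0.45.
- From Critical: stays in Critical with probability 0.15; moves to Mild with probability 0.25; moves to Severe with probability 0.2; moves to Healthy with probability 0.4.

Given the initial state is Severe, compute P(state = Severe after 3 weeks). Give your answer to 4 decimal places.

0.2315

Propagate the distribution vector 3 weeks from Severe.
After 0 weeks: (0.0000, 1.0000, 0.0000, 0.0000)
After 1 week: (0.2500, 0.4500, 0.2500, 0.0500)
After 2 weeks: (0.2375, 0.2750, 0.2700, 0.2175)
After 3 weeks: (0.2365, 0.2315, 0.2929, 0.2391)
P(in Severe after 3 weeks) = 0.2315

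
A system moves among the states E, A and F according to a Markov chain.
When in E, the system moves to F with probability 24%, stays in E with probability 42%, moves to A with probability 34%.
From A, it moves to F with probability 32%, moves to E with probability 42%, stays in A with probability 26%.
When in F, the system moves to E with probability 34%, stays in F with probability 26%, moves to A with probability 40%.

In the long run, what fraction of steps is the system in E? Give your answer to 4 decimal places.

0.3983

Let the stationary distribution be π with π = πP and π_1 + π_2 + π_3 = 1.
π_1 = 0.42·π_1 + 0.42·π_2 + 0.34·π_3
π_2 = 0.34·π_1 + 0.26·π_2 + 0.4·π_3
Solving with the normalization constraint gives π = (0.3983, 0.3299, 0.2718).
So the stationary probability of E is 0.3983.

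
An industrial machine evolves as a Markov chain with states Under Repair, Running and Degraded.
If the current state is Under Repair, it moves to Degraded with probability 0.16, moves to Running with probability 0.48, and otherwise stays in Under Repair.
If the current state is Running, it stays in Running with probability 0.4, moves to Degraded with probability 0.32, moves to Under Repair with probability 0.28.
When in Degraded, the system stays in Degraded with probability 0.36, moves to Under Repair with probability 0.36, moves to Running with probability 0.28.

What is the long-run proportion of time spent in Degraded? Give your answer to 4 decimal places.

Let the stationary distribution be π with π = πP and π_1 + π_2 + π_3 = 1.
π_1 = 0.36·π_1 + 0.28·π_2 + 0.36·π_3
π_2 = 0.48·π_1 + 0.4·π_2 + 0.28·π_3
Solving with the normalization constraint gives π = (0.3286, 0.3929, 0.2786).
So the stationary probability of Degraded is 0.2786.

0.2786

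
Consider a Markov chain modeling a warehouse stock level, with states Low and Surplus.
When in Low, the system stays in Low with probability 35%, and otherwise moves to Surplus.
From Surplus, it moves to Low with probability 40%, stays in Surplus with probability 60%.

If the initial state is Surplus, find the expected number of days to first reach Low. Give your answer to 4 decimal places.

2.5000

Let t(s) be the expected number of days to first reach Low from state s, with t(Low) = 0. Conditioning on the first day:
t(Surplus) = 1 + 0.6·t(Surplus)
Solving: t(Surplus) = 2.5000.
Expected days from Surplus to Low: 2.5000.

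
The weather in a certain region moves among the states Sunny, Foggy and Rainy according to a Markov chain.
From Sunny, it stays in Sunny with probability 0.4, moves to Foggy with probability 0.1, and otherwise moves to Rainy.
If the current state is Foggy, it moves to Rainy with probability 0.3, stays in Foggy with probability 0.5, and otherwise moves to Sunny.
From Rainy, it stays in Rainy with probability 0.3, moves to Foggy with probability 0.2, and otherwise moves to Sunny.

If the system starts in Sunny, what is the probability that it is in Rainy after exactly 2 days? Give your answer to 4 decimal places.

0.3800

Sum over the intermediate state after 1 day:
P = P(Sunny→Sunny)·P(Sunny→Rainy) + P(Sunny→Foggy)·P(Foggy→Rainy) + P(Sunny→Rainy)·P(Rainy→Rainy)
  = 0.4×0.5 + 0.1×0.3 + 0.5×0.3
  = 0.2000 + 0.0300 + 0.1500 = 0.3800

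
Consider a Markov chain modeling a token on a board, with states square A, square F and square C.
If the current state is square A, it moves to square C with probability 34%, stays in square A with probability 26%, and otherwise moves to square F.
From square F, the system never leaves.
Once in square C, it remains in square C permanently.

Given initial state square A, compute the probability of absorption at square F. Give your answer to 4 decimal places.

0.5405

Let h(s) be the probability of absorption at square F starting from transient state s. Then h(square F) = 1 and h(square C) = 0. By first-step analysis:
h(square A) = 0.26·h(square A) + 0.4·1 + 0.34·0
Solving: h(square A) = 0.5405.
Starting from square A, the probability is 0.5405.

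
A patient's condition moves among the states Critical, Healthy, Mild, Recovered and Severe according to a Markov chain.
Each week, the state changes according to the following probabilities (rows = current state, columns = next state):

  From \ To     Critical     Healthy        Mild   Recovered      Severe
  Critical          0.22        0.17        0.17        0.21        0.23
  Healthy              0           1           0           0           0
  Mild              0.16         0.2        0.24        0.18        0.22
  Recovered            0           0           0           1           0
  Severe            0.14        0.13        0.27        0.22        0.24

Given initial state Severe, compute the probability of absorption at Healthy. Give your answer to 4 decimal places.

0.4241

Let h(s) be the probability of absorption at Healthy starting from transient state s. Then h(Healthy) = 1 and h(Recovered) = 0. By first-step analysis:
h(Critical) = 0.22·h(Critical) + 0.17·1 + 0.17·h(Mild) + 0.21·0 + 0.23·h(Severe)
h(Mild) = 0.16·h(Critical) + 0.2·1 + 0.24·h(Mild) + 0.18·0 + 0.22·h(Severe)
h(Severe) = 0.14·h(Critical) + 0.13·1 + 0.27·h(Mild) + 0.22·0 + 0.24·h(Severe)
Solving: h(Critical) = 0.4477, h(Mild) = 0.4802, h(Severe) = 0.4241.
Starting from Severe, the probability is 0.4241.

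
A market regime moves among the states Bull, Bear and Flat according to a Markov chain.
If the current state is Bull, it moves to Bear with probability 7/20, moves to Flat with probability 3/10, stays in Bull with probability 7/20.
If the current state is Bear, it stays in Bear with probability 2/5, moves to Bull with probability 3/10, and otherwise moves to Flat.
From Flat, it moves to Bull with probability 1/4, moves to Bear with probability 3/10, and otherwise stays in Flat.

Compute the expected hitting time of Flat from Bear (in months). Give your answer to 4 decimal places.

Let t(s) be the expected number of months to first reach Flat from state s, with t(Flat) = 0. Conditioning on the first month:
t(Bull) = 1 + 0.35·t(Bull) + 0.35·t(Bear)
t(Bear) = 1 + 0.3·t(Bull) + 0.4·t(Bear)
Solving: t(Bull) = 3.3333, t(Bear) = 3.3333.
Expected months from Bear to Flat: 3.3333.

3.3333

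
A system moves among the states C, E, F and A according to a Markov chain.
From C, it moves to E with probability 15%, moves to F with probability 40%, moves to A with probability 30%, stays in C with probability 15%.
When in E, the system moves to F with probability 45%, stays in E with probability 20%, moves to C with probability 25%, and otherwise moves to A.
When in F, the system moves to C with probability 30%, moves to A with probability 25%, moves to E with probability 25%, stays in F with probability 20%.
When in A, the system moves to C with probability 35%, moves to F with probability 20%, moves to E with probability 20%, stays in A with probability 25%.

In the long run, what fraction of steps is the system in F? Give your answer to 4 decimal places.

0.3030

Let the stationary distribution be π with π = πP and π_1 + π_2 + π_3 + π_4 = 1.
π_1 = 0.15·π_1 + 0.25·π_2 + 0.3·π_3 + 0.35·π_4
π_2 = 0.15·π_1 + 0.2·π_2 + 0.25·π_3 + 0.2·π_4
π_3 = 0.4·π_1 + 0.45·π_2 + 0.2·π_3 + 0.2·π_4
Solving with the normalization constraint gives π = (0.2622, 0.2020, 0.3030, 0.2328).
So the stationary probability of F is 0.3030.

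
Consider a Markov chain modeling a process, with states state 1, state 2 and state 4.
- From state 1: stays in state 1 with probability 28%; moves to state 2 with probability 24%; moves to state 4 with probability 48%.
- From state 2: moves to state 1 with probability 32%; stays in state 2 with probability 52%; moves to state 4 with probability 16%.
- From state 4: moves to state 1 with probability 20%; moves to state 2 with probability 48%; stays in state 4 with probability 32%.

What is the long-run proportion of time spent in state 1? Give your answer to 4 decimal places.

Let the stationary distribution be π with π = πP and π_1 + π_2 + π_3 = 1.
π_1 = 0.28·π_1 + 0.32·π_2 + 0.2·π_3
π_2 = 0.24·π_1 + 0.52·π_2 + 0.48·π_3
Solving with the normalization constraint gives π = (0.2737, 0.4316, 0.2947).
So the stationary probability of state 1 is 0.2737.

0.2737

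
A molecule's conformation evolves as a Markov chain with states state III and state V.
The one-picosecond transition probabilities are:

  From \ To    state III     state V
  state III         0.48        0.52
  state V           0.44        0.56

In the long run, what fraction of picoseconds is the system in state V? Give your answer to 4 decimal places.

Let the stationary distribution be π with π = πP and π_1 + π_2 = 1.
π_1 = 0.48·π_1 + 0.44·π_2
Solving with the normalization constraint gives π = (0.4583, 0.5417).
So the stationary probability of state V is 0.5417.

0.5417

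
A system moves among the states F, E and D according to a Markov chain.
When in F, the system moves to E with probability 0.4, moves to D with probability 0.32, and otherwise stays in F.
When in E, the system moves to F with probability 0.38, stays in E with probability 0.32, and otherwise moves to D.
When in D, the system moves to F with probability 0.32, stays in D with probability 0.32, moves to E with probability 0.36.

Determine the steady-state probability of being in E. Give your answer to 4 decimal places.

0.3588

Let the stationary distribution be π with π = πP and π_1 + π_2 + π_3 = 1.
π_1 = 0.28·π_1 + 0.38·π_2 + 0.32·π_3
π_2 = 0.4·π_1 + 0.32·π_2 + 0.36·π_3
Solving with the normalization constraint gives π = (0.3284, 0.3588, 0.3128).
So the stationary probability of E is 0.3588.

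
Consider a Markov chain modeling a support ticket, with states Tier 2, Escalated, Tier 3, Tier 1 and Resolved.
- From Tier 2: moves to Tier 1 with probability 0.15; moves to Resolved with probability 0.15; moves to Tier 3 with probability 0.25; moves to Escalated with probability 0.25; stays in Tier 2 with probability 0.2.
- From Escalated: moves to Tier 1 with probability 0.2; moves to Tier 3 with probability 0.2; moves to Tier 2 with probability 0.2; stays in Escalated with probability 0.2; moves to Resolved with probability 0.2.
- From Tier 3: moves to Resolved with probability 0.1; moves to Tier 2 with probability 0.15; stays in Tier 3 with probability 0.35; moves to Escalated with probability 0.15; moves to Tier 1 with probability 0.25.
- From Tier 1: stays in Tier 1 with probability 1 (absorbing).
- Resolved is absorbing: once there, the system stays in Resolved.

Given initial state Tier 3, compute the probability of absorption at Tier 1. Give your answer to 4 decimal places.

Let h(s) be the probability of absorption at Tier 1 starting from transient state s. Then h(Tier 1) = 1 and h(Resolved) = 0. By first-step analysis:
h(Tier 2) = 0.2·h(Tier 2) + 0.25·h(Escalated) + 0.25·h(Tier 3) + 0.15·1 + 0.15·0
h(Escalated) = 0.2·h(Tier 2) + 0.2·h(Escalated) + 0.2·h(Tier 3) + 0.2·1 + 0.2·0
h(Tier 3) = 0.15·h(Tier 2) + 0.15·h(Escalated) + 0.35·h(Tier 3) + 0.25·1 + 0.1·0
Solving: h(Tier 2) = 0.5596, h(Escalated) = 0.5501, h(Tier 3) = 0.6407.
Starting from Tier 3, the probability is 0.6407.

0.6407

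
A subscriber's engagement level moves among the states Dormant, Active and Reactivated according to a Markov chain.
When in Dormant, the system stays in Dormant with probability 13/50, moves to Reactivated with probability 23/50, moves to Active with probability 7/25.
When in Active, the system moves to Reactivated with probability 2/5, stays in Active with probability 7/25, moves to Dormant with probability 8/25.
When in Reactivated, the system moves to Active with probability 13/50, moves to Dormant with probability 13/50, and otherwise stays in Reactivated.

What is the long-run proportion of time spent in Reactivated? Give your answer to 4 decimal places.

Let the stationary distribution be π with π = πP and π_1 + π_2 + π_3 = 1.
π_1 = 0.26·π_1 + 0.32·π_2 + 0.26·π_3
π_2 = 0.28·π_1 + 0.28·π_2 + 0.26·π_3
Solving with the normalization constraint gives π = (0.2763, 0.2709, 0.4528).
So the stationary probability of Reactivated is 0.4528.

0.4528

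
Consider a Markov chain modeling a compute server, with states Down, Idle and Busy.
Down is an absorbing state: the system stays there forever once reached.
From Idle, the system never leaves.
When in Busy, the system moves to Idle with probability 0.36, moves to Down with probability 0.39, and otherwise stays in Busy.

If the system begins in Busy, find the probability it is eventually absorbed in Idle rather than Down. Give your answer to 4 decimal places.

Let h(s) be the probability of absorption at Idle starting from transient state s. Then h(Idle) = 1 and h(Down) = 0. By first-step analysis:
h(Busy) = 0.39·0 + 0.36·1 + 0.25·h(Busy)
Solving: h(Busy) = 0.4800.
Starting from Busy, the probability is 0.4800.

0.4800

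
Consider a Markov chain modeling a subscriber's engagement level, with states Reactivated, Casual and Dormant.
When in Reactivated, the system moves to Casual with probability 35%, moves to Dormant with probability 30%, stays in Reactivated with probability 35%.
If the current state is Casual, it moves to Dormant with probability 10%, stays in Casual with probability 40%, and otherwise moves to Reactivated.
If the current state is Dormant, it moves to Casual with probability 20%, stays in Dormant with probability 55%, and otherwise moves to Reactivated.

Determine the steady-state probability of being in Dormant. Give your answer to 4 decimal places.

0.3150

Let the stationary distribution be π with π = πP and π_1 + π_2 + π_3 = 1.
π_1 = 0.35·π_1 + 0.5·π_2 + 0.25·π_3
π_2 = 0.35·π_1 + 0.4·π_2 + 0.2·π_3
Solving with the normalization constraint gives π = (0.3663, 0.3187, 0.3150).
So the stationary probability of Dormant is 0.3150.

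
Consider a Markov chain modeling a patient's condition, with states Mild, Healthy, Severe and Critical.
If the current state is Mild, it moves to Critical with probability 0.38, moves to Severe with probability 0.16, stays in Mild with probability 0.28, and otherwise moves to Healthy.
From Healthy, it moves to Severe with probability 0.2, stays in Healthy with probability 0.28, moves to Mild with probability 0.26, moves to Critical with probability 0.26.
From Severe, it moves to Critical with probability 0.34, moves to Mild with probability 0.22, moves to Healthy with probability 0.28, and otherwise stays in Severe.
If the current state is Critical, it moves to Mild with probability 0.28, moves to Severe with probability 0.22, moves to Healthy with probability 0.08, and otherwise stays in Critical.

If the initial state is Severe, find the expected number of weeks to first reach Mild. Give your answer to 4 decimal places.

4.0085

Let t(s) be the expected number of weeks to first reach Mild from state s, with t(Mild) = 0. Conditioning on the first week:
t(Healthy) = 1 + 0.28·t(Healthy) + 0.2·t(Severe) + 0.26·t(Critical)
t(Severe) = 1 + 0.28·t(Healthy) + 0.16·t(Severe) + 0.34·t(Critical)
t(Critical) = 1 + 0.08·t(Healthy) + 0.22·t(Severe) + 0.42·t(Critical)
Solving: t(Healthy) = 3.8666, t(Severe) = 4.0085, t(Critical) = 3.7779.
Expected weeks from Severe to Mild: 4.0085.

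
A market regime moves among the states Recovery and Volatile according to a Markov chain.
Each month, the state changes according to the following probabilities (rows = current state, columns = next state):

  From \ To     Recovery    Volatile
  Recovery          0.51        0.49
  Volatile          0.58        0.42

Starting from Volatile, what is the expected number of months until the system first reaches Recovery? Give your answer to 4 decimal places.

1.7241

Let t(s) be the expected number of months to first reach Recovery from state s, with t(Recovery) = 0. Conditioning on the first month:
t(Volatile) = 1 + 0.42·t(Volatile)
Solving: t(Volatile) = 1.7241.
Expected months from Volatile to Recovery: 1.7241.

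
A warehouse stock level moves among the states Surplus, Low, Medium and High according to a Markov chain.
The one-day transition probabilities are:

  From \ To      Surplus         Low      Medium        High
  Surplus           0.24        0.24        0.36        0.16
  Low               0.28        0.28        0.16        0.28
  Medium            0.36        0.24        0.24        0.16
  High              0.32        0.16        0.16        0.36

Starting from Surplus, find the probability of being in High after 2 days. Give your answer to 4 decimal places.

0.2208

Propagate the distribution vector 2 days from Surplus.
After 0 days: (1.0000, 0.0000, 0.0000, 0.0000)
After 1 day: (0.2400, 0.2400, 0.3600, 0.1600)
After 2 days: (0.3056, 0.2368, 0.2368, 0.2208)
P(in High after 2 days) = 0.2208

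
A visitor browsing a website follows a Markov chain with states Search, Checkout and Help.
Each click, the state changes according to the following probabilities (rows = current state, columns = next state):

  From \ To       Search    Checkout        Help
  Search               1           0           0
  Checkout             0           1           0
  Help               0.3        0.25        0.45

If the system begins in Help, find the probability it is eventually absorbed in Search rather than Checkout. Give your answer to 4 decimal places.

0.5455

Let h(s) be the probability of absorption at Search starting from transient state s. Then h(Search) = 1 and h(Checkout) = 0. By first-step analysis:
h(Help) = 0.3·1 + 0.25·0 + 0.45·h(Help)
Solving: h(Help) = 0.5455.
Starting from Help, the probability is 0.5455.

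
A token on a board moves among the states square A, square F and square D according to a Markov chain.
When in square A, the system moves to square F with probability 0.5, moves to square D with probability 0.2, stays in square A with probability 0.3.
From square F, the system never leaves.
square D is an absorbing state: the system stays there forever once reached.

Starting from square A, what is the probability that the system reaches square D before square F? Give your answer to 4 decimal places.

Let h(s) be the probability of absorption at square D starting from transient state s. Then h(square D) = 1 and h(square F) = 0. By first-step analysis:
h(square A) = 0.3·h(square A) + 0.5·0 + 0.2·1
Solving: h(square A) = 0.2857.
Starting from square A, the probability is 0.2857.

0.2857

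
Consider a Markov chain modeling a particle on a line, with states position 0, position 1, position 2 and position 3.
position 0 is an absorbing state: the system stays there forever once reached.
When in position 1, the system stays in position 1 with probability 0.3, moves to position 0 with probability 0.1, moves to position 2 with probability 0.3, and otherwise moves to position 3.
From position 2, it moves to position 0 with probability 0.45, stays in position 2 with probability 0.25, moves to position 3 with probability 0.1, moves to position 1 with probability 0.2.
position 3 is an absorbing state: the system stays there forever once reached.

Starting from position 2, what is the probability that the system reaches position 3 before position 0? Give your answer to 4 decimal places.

Let h(s) be the probability of absorption at position 3 starting from transient state s. Then h(position 3) = 1 and h(position 0) = 0. By first-step analysis:
h(position 1) = 0.1·0 + 0.3·h(position 1) + 0.3·h(position 2) + 0.3·1
h(position 2) = 0.45·0 + 0.2·h(position 1) + 0.25·h(position 2) + 0.1·1
Solving: h(position 1) = 0.5484, h(position 2) = 0.2796.
Starting from position 2, the probability is 0.2796.

0.2796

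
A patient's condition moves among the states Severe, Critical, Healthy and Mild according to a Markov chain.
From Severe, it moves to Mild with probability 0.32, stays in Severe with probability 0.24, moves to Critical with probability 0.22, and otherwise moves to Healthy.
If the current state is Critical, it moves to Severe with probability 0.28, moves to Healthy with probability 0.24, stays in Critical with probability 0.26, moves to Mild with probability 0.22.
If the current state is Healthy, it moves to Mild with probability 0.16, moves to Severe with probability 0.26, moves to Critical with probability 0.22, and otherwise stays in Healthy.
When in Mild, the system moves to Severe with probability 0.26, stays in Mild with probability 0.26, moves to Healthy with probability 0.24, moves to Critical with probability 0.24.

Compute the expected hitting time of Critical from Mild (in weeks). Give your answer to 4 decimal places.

4.3561

Let t(s) be the expected number of weeks to first reach Critical from state s, with t(Critical) = 0. Conditioning on the first week:
t(Severe) = 1 + 0.24·t(Severe) + 0.22·t(Healthy) + 0.32·t(Mild)
t(Healthy) = 1 + 0.26·t(Severe) + 0.36·t(Healthy) + 0.16·t(Mild)
t(Mild) = 1 + 0.26·t(Severe) + 0.24·t(Healthy) + 0.26·t(Mild)
Solving: t(Severe) = 4.4396, t(Healthy) = 4.4551, t(Mild) = 4.3561.
Expected weeks from Mild to Critical: 4.3561.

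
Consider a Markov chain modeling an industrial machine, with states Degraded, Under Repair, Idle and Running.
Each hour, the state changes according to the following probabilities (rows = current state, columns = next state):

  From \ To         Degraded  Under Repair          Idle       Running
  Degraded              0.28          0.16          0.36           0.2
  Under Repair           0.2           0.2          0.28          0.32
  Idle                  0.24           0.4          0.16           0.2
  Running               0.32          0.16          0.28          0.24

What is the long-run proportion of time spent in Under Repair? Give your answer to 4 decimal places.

Let the stationary distribution be π with π = πP and π_1 + π_2 + π_3 + π_4 = 1.
π_1 = 0.28·π_1 + 0.2·π_2 + 0.24·π_3 + 0.32·π_4
π_2 = 0.16·π_1 + 0.2·π_2 + 0.4·π_3 + 0.16·π_4
π_3 = 0.36·π_1 + 0.28·π_2 + 0.16·π_3 + 0.28·π_4
Solving with the normalization constraint gives π = (0.2601, 0.2338, 0.2686, 0.2376).
So the stationary probability of Under Repair is 0.2338.

0.2338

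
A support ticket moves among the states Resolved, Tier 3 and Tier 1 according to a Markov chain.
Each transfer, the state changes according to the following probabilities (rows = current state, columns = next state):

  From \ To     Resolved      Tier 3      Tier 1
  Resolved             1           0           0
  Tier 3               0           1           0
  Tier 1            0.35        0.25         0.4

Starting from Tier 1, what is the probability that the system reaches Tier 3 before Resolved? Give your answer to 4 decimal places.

0.4167

Let h(s) be the probability of absorption at Tier 3 starting from transient state s. Then h(Tier 3) = 1 and h(Resolved) = 0. By first-step analysis:
h(Tier 1) = 0.35·0 + 0.25·1 + 0.4·h(Tier 1)
Solving: h(Tier 1) = 0.4167.
Starting from Tier 1, the probability is 0.4167.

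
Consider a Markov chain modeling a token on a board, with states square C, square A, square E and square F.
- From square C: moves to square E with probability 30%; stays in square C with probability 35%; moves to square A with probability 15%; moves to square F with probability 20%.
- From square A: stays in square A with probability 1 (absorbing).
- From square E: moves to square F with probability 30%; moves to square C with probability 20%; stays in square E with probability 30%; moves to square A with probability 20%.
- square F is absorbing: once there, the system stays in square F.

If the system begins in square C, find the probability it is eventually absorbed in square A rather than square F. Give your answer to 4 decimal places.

0.4177

Let h(s) be the probability of absorption at square A starting from transient state s. Then h(square A) = 1 and h(square F) = 0. By first-step analysis:
h(square C) = 0.35·h(square C) + 0.15·1 + 0.3·h(square E) + 0.2·0
h(square E) = 0.2·h(square C) + 0.2·1 + 0.3·h(square E) + 0.3·0
Solving: h(square C) = 0.4177, h(square E) = 0.4051.
Starting from square C, the probability is 0.4177.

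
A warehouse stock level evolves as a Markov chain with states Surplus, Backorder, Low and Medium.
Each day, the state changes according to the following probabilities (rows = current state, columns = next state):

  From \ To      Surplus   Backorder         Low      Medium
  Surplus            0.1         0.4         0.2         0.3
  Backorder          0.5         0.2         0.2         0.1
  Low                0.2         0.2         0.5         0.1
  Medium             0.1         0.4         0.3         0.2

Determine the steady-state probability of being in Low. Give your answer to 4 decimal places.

Let the stationary distribution be π with π = πP and π_1 + π_2 + π_3 + π_4 = 1.
π_1 = 0.1·π_1 + 0.5·π_2 + 0.2·π_3 + 0.1·π_4
π_2 = 0.4·π_1 + 0.2·π_2 + 0.2·π_3 + 0.4·π_4
π_3 = 0.2·π_1 + 0.2·π_2 + 0.5·π_3 + 0.3·π_4
Solving with the normalization constraint gives π = (0.2436, 0.2818, 0.3093, 0.1653).
So the stationary probability of Low is 0.3093.

0.3093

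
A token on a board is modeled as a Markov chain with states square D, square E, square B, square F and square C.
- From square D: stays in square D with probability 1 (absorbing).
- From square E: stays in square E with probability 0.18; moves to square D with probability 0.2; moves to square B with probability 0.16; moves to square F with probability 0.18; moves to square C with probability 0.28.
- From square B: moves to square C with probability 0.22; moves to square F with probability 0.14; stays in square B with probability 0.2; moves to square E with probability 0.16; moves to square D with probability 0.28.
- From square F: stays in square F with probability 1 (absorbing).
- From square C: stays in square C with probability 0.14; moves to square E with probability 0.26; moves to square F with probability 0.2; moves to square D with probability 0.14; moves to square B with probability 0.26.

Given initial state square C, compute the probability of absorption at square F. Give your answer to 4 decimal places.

0.4966

Let h(s) be the probability of absorption at square F starting from transient state s. Then h(square F) = 1 and h(square D) = 0. By first-step analysis:
h(square E) = 0.2·0 + 0.18·h(square E) + 0.16·h(square B) + 0.18·1 + 0.28·h(square C)
h(square B) = 0.28·0 + 0.16·h(square E) + 0.2·h(square B) + 0.14·1 + 0.22·h(square C)
h(square C) = 0.14·0 + 0.26·h(square E) + 0.26·h(square B) + 0.2·1 + 0.14·h(square C)
Solving: h(square E) = 0.4681, h(square B) = 0.4052, h(square C) = 0.4966.
Starting from square C, the probability is 0.4966.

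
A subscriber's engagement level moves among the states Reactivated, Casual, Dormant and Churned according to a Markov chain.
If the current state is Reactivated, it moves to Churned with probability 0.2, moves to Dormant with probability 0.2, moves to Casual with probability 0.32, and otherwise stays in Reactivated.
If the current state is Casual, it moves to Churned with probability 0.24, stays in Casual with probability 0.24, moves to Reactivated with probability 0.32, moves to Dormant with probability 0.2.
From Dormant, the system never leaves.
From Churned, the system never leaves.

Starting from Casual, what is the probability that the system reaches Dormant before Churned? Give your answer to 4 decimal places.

Let h(s) be the probability of absorption at Dormant starting from transient state s. Then h(Dormant) = 1 and h(Churned) = 0. By first-step analysis:
h(Reactivated) = 0.28·h(Reactivated) + 0.32·h(Casual) + 0.2·1 + 0.2·0
h(Casual) = 0.32·h(Reactivated) + 0.24·h(Casual) + 0.2·1 + 0.24·0
Solving: h(Reactivated) = 0.4856, h(Casual) = 0.4676.
Starting from Casual, the probability is 0.4676.

0.4676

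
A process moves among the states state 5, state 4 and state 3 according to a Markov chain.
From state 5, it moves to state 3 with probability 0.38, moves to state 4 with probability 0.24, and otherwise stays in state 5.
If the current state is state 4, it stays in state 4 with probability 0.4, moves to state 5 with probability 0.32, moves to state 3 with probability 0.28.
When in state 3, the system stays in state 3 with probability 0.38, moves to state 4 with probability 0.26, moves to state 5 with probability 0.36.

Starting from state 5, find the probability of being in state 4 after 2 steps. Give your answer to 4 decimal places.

Sum over the intermediate state after 1 step:
P = P(state 5→state 5)·P(state 5→state 4) + P(state 5→state 4)·P(state 4→state 4) + P(state 5→state 3)·P(state 3→state 4)
  = 0.38×0.24 + 0.24×0.4 + 0.38×0.26
  = 0.0912 + 0.0960 + 0.0988 = 0.2860

0.2860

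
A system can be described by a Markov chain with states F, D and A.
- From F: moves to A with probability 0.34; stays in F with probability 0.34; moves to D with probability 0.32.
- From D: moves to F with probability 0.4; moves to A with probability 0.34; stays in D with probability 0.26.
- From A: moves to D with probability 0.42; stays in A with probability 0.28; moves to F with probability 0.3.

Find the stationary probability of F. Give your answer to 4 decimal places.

Let the stationary distribution be π with π = πP and π_1 + π_2 + π_3 = 1.
π_1 = 0.34·π_1 + 0.4·π_2 + 0.3·π_3
π_2 = 0.32·π_1 + 0.26·π_2 + 0.42·π_3
Solving with the normalization constraint gives π = (0.3471, 0.3321, 0.3208).
So the stationary probability of F is 0.3471.

0.3471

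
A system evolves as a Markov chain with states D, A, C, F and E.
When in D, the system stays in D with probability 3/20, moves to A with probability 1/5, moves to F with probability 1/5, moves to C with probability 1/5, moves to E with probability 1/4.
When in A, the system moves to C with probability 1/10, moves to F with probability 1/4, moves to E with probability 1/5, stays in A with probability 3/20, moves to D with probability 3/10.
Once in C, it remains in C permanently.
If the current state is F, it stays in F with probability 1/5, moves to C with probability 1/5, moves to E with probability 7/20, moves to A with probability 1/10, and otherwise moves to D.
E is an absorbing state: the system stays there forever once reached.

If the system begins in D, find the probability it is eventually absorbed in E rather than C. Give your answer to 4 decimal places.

Let h(s) be the probability of absorption at E starting from transient state s. Then h(E) = 1 and h(C) = 0. By first-step analysis:
h(D) = 0.15·h(D) + 0.2·h(A) + 0.2·0 + 0.2·h(F) + 0.25·1
h(A) = 0.3·h(D) + 0.15·h(A) + 0.1·0 + 0.25·h(F) + 0.2·1
h(F) = 0.15·h(D) + 0.1·h(A) + 0.2·0 + 0.2·h(F) + 0.35·1
Solving: h(D) = 0.5891, h(A) = 0.6275, h(F) = 0.6264.
Starting from D, the probability is 0.5891.

0.5891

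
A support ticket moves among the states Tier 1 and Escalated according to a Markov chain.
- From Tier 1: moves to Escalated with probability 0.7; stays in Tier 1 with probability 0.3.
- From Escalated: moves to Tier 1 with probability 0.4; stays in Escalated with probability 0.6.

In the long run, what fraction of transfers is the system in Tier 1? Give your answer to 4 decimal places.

Let the stationary distribution be π with π = πP and π_1 + π_2 = 1.
π_1 = 0.3·π_1 + 0.4·π_2
Solving with the normalization constraint gives π = (0.3636, 0.6364).
So the stationary probability of Tier 1 is 0.3636.

0.3636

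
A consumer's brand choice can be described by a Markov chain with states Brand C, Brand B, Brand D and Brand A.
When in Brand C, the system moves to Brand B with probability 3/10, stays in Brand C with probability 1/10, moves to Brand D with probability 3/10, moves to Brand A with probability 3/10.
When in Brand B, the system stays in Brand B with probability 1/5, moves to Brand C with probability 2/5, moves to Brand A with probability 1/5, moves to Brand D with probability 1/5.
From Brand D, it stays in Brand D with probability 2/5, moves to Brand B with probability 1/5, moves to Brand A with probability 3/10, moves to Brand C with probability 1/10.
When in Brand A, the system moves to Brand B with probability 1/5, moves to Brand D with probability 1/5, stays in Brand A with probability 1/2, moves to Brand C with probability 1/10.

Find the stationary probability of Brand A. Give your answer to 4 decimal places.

0.3479

Let the stationary distribution be π with π = πP and π_1 + π_2 + π_3 + π_4 = 1.
π_1 = 0.1·π_1 + 0.4·π_2 + 0.1·π_3 + 0.1·π_4
π_2 = 0.3·π_1 + 0.2·π_2 + 0.2·π_3 + 0.2·π_4
π_3 = 0.3·π_1 + 0.2·π_2 + 0.4·π_3 + 0.2·π_4
Solving with the normalization constraint gives π = (0.1649, 0.2165, 0.2706, 0.3479).
So the stationary probability of Brand A is 0.3479.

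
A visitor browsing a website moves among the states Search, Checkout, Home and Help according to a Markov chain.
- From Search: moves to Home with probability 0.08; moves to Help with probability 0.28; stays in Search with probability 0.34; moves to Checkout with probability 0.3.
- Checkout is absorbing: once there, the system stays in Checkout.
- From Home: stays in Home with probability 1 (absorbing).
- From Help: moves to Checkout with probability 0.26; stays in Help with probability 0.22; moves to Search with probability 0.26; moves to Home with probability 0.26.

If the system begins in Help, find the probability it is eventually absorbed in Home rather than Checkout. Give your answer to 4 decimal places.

Let h(s) be the probability of absorption at Home starting from transient state s. Then h(Home) = 1 and h(Checkout) = 0. By first-step analysis:
h(Search) = 0.34·h(Search) + 0.3·0 + 0.08·1 + 0.28·h(Help)
h(Help) = 0.26·h(Search) + 0.26·0 + 0.26·1 + 0.22·h(Help)
Solving: h(Search) = 0.3059, h(Help) = 0.4353.
Starting from Help, the probability is 0.4353.

0.4353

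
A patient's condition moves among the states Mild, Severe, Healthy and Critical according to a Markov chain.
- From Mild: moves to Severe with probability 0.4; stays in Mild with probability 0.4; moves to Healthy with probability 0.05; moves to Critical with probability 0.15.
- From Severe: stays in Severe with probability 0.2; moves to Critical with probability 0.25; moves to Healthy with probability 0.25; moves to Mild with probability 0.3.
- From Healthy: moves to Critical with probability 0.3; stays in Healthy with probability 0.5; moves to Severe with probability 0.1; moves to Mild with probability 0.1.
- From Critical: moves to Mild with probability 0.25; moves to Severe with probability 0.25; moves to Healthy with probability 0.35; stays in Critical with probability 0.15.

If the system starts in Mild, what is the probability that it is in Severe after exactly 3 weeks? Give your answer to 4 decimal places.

Propagate the distribution vector 3 weeks from Mild.
After 0 weeks: (1.0000, 0.0000, 0.0000, 0.0000)
After 1 week: (0.4000, 0.4000, 0.0500, 0.1500)
After 2 weeks: (0.3225, 0.2825, 0.1975, 0.1975)
After 3 weeks: (0.2829, 0.2546, 0.2546, 0.2079)
P(in Severe after 3 weeks) = 0.2546

0.2546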